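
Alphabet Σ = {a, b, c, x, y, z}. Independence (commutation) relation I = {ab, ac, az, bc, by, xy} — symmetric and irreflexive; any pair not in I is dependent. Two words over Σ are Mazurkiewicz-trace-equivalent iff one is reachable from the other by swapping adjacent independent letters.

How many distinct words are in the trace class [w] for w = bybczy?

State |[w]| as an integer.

drop 0:b onto floor
drop 1:y onto floor
drop 2:b onto {0:b}
drop 3:c onto {1:y}
drop 4:z onto {2:b, 3:c}
drop 5:y onto {4:z}
ground layer = {0:b, 1:y}
drop-orders for the pieces not yet dropped (sum over which currently-grounded one goes next):
  1 to go: {5} 1
  2 to go: {4,5} 1
  3 to go: {2,4,5} 1  {3,4,5} 1
  4 to go: {0,2,4,5} 1  {1,3,4,5} 1  {2,3,4,5} 2
  if 0:b drops first: 3 orders
  if 1:y drops first: 3 orders
heap linearizations: 6

6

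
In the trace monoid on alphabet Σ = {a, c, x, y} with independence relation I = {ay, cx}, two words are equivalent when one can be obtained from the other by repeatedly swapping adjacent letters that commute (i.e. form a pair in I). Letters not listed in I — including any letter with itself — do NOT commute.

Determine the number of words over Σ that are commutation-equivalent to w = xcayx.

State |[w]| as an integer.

4

0(x) covers ∅
1(c) covers ∅
2(a) covers 0:x, 1:c
3(y) covers 0:x, 1:c
4(x) covers 2:a, 3:y
floor of heap: 0:x, 1:c
completions by unplaced set U, small U first (add the entries for U minus each lowest piece of U):
  |U|=1: {4}:1
  |U|=2: {2,4}:1  {3,4}:1
  |U|=3: {2,3,4}:2
  start at 0(x): 2
  start at 1(c): 2
sum over floor = 4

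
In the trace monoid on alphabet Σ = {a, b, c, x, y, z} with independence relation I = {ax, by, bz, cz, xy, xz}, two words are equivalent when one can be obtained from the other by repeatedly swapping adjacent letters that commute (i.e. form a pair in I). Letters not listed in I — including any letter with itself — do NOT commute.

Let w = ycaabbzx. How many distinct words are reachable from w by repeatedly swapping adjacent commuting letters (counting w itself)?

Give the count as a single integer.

4

drop 0:y onto floor
drop 1:c onto {0:y}
drop 2:a onto {1:c}
drop 3:a onto {2:a}
drop 4:b onto {3:a}
drop 5:b onto {4:b}
drop 6:z onto {3:a}
drop 7:x onto {5:b}
ground layer = {0:y}
drop-orders for the pieces not yet dropped (sum over which currently-grounded one goes next):
  1 to go: {6} 1  {7} 1
  2 to go: {5,7} 1  {6,7} 2
  3 to go: {4,5,7} 1  {5,6,7} 3
  4 to go: {4,5,6,7} 4
  5 to go: {3,4,5,6,7} 4
  6 to go: {2,3,4,5,6,7} 4
  if 0:y drops first: 4 orders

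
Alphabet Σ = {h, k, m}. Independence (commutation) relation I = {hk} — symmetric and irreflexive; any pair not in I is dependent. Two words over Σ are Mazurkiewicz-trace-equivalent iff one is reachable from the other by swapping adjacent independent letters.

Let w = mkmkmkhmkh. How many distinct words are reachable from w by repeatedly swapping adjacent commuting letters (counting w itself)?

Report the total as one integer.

4

#0=m has no predecessor
#1=k depends on [0:m]
#2=m depends on [1:k]
#3=k depends on [2:m]
#4=m depends on [3:k]
#5=k depends on [4:m]
#6=h depends on [4:m]
#7=m depends on [5:k, 6:h]
#8=k depends on [7:m]
#9=h depends on [7:m]
sources: [0:m]
N(rest) = Σ N(rest − s) over sources s of rest; N(one piece) = 1:
  size 1 → [8]=1  [9]=1
  size 2 → [8,9]=2
  size 3 → [7,8,9]=2
  size 4 → [5,7,8,9]=2  [6,7,8,9]=2
  size 5 → [5,6,7,8,9]=4
  size 6 → [4,5,6,7,8,9]=4
  size 7 → [3,4,5,6,7,8,9]=4
  size 8 → [2,3,4,5,6,7,8,9]=4
  first=0(m) contributes 4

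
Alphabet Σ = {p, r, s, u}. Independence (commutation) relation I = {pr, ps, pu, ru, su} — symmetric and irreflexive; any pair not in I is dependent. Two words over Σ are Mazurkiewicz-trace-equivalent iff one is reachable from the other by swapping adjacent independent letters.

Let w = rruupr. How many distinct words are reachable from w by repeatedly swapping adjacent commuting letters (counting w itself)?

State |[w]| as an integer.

#0=r has no predecessor
#1=r depends on [0:r]
#2=u has no predecessor
#3=u depends on [2:u]
#4=p has no predecessor
#5=r depends on [1:r]
sources: [0:r, 2:u, 4:p]
N(rest) = Σ N(rest − s) over sources s of rest; N(one piece) = 1:
  size 1 → [3]=1  [4]=1  [5]=1
  size 2 → [1,5]=1  [2,3]=1  [3,4]=2  [3,5]=2  [4,5]=2
  size 3 → [0,1,5]=1  [1,3,5]=3  [1,4,5]=3  [2,3,4]=3  [2,3,5]=3  [3,4,5]=6
  size 4 → [0,1,3,5]=4  [0,1,4,5]=4  [1,2,3,5]=6  [1,3,4,5]=12  [2,3,4,5]=12
  first=0(r) contributes 30
  first=2(u) contributes 20
  first=4(p) contributes 10
|[w]| = 60

60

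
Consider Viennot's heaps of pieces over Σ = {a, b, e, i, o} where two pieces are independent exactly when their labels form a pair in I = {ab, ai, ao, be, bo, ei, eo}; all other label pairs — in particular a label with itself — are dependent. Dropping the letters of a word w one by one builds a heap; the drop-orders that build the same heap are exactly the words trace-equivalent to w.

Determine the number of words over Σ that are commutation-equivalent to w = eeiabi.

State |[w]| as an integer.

20

#0=e has no predecessor
#1=e depends on [0:e]
#2=i has no predecessor
#3=a depends on [1:e]
#4=b depends on [2:i]
#5=i depends on [4:b]
sources: [0:e, 2:i]
N(rest) = Σ N(rest − s) over sources s of rest; N(one piece) = 1:
  size 1 → [3]=1  [5]=1
  size 2 → [1,3]=1  [3,5]=2  [4,5]=1
  size 3 → [0,1,3]=1  [1,3,5]=3  [2,4,5]=1  [3,4,5]=3
  size 4 → [0,1,3,5]=4  [1,3,4,5]=6  [2,3,4,5]=4
  first=0(e) contributes 10
  first=2(i) contributes 10
|[w]| = 20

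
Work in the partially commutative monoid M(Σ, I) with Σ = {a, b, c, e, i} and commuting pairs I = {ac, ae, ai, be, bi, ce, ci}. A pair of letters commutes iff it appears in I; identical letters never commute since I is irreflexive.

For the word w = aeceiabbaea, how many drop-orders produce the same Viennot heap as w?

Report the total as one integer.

#0=a has no predecessor
#1=e has no predecessor
#2=c has no predecessor
#3=e depends on [1:e]
#4=i depends on [3:e]
#5=a depends on [0:a]
#6=b depends on [2:c, 5:a]
#7=b depends on [6:b]
#8=a depends on [7:b]
#9=e depends on [4:i]
#10=a depends on [8:a]
sources: [0:a, 1:e, 2:c]
N(rest) = Σ N(rest − s) over sources s of rest; N(one piece) = 1:
  size 1 → [9]=1  [10]=1
  size 2 → [4,9]=1  [8,10]=1  [9,10]=2
  size 3 → [3,4,9]=1  [4,9,10]=3  [7,8,10]=1  [8,9,10]=3
  size 4 → [1,3,4,9]=1  [3,4,9,10]=4  [4,8,9,10]=6  [6,7,8,10]=1  [7,8,9,10]=4
  size 5 → [1,3,4,9,10]=5  [2,6,7,8,10]=1  [3,4,8,9,10]=10  [4,7,8,9,10]=10  [5,6,7,8,10]=1  [6,7,8,9,10]=5
  size 6 → [0,5,6,7,8,10]=1  [1,3,4,8,9,10]=15  [2,5,6,7,8,10]=2  [2,6,7,8,9,10]=6  [3,4,7,8,9,10]=20  [4,6,7,8,9,10]=15  [5,6,7,8,9,10]=6
  size 7 → [0,2,5,6,7,8,10]=3  [0,5,6,7,8,9,10]=7  [1,3,4,7,8,9,10]=35  [2,4,6,7,8,9,10]=21  [2,5,6,7,8,9,10]=14  [3,4,6,7,8,9,10]=35  [4,5,6,7,8,9,10]=21
  size 8 → [0,2,5,6,7,8,9,10]=24  [0,4,5,6,7,8,9,10]=28  [1,3,4,6,7,8,9,10]=70  [2,3,4,6,7,8,9,10]=56  [2,4,5,6,7,8,9,10]=56  [3,4,5,6,7,8,9,10]=56
  size 9 → [0,2,4,5,6,7,8,9,10]=108  [0,3,4,5,6,7,8,9,10]=84  [1,2,3,4,6,7,8,9,10]=126  [1,3,4,5,6,7,8,9,10]=126  [2,3,4,5,6,7,8,9,10]=168
  first=0(a) contributes 420
  first=1(e) contributes 360
  first=2(c) contributes 210
|[w]| = 990

990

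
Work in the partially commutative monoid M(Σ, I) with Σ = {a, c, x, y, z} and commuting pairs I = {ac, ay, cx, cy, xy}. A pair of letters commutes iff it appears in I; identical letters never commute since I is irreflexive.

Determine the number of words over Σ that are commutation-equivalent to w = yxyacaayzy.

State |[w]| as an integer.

#0=y has no predecessor
#1=x has no predecessor
#2=y depends on [0:y]
#3=a depends on [1:x]
#4=c has no predecessor
#5=a depends on [3:a]
#6=a depends on [5:a]
#7=y depends on [2:y]
#8=z depends on [4:c, 6:a, 7:y]
#9=y depends on [8:z]
sources: [0:y, 1:x, 4:c]
N(rest) = Σ N(rest − s) over sources s of rest; N(one piece) = 1:
  size 1 → [9]=1
  size 2 → [8,9]=1
  size 3 → [4,8,9]=1  [6,8,9]=1  [7,8,9]=1
  size 4 → [2,7,8,9]=1  [4,6,8,9]=2  [4,7,8,9]=2  [5,6,8,9]=1  [6,7,8,9]=2
  size 5 → [0,2,7,8,9]=1  [2,4,7,8,9]=3  [2,6,7,8,9]=3  [3,5,6,8,9]=1  [4,5,6,8,9]=3  [4,6,7,8,9]=6  [5,6,7,8,9]=3
  size 6 → [0,2,4,7,8,9]=4  [0,2,6,7,8,9]=4  [1,3,5,6,8,9]=1  [2,4,6,7,8,9]=12  [2,5,6,7,8,9]=6  [3,4,5,6,8,9]=4  [3,5,6,7,8,9]=4  [4,5,6,7,8,9]=12
  size 7 → [0,2,4,6,7,8,9]=20  [0,2,5,6,7,8,9]=10  [1,3,4,5,6,8,9]=5  [1,3,5,6,7,8,9]=5  [2,3,5,6,7,8,9]=10  [2,4,5,6,7,8,9]=30  [3,4,5,6,7,8,9]=20
  size 8 → [0,2,3,5,6,7,8,9]=20  [0,2,4,5,6,7,8,9]=60  [1,2,3,5,6,7,8,9]=15  [1,3,4,5,6,7,8,9]=30  [2,3,4,5,6,7,8,9]=60
  first=0(y) contributes 105
  first=1(x) contributes 140
  first=4(c) contributes 35
|[w]| = 280

280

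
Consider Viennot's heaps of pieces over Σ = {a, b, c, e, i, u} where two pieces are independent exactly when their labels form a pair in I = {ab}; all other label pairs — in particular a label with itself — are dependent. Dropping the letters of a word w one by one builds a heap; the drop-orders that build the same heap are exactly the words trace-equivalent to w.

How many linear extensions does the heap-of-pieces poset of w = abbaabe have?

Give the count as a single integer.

20

drop 0:a onto floor
drop 1:b onto floor
drop 2:b onto {1:b}
drop 3:a onto {0:a}
drop 4:a onto {3:a}
drop 5:b onto {2:b}
drop 6:e onto {4:a, 5:b}
ground layer = {0:a, 1:b}
drop-orders for the pieces not yet dropped (sum over which currently-grounded one goes next):
  1 to go: {6} 1
  2 to go: {4,6} 1  {5,6} 1
  3 to go: {2,5,6} 1  {3,4,6} 1  {4,5,6} 2
  4 to go: {0,3,4,6} 1  {1,2,5,6} 1  {2,4,5,6} 3  {3,4,5,6} 3
  5 to go: {0,3,4,5,6} 4  {1,2,4,5,6} 4  {2,3,4,5,6} 6
  if 0:a drops first: 10 orders
  if 1:b drops first: 10 orders
heap linearizations: 20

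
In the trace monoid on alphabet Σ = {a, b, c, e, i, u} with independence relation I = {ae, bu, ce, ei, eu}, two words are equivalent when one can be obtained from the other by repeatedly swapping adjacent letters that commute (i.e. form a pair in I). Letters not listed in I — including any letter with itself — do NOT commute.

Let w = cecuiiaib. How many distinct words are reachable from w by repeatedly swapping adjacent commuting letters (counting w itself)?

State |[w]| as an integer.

0(c) covers ∅
1(e) covers ∅
2(c) covers 0:c
3(u) covers 2:c
4(i) covers 3:u
5(i) covers 4:i
6(a) covers 5:i
7(i) covers 6:a
8(b) covers 1:e, 7:i
floor of heap: 0:c, 1:e
completions by unplaced set U, small U first (add the entries for U minus each lowest piece of U):
  |U|=1: {8}:1
  |U|=2: {1,8}:1  {7,8}:1
  |U|=3: {1,7,8}:2  {6,7,8}:1
  |U|=4: {1,6,7,8}:3  {5,6,7,8}:1
  |U|=5: {1,5,6,7,8}:4  {4,5,6,7,8}:1
  |U|=6: {1,4,5,6,7,8}:5  {3,4,5,6,7,8}:1
  |U|=7: {1,3,4,5,6,7,8}:6  {2,3,4,5,6,7,8}:1
  start at 0(c): 7
  start at 1(e): 1
sum over floor = 8

8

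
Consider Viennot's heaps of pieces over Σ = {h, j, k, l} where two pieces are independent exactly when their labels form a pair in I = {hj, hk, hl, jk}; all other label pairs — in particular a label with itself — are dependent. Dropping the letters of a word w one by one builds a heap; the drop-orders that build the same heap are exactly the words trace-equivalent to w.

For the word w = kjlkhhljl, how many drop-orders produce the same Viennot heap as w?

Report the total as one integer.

72

piece 0:k — minimal
piece 1:j — minimal
piece 2:l rests on {0:k, 1:j}
piece 3:k rests on {2:l}
piece 4:h — minimal
piece 5:h rests on {4:h}
piece 6:l rests on {3:k}
piece 7:j rests on {6:l}
piece 8:l rests on {7:j}
minimal pieces: {0:k, 1:j, 4:h}
ways to finish when only these pieces remain (= sum over removing one remaining piece with nothing left below it):
  1 left: {5}→1  {8}→1
  2 left: {4,5}→1  {5,8}→2  {7,8}→1
  3 left: {4,5,8}→3  {5,7,8}→3  {6,7,8}→1
  4 left: {3,6,7,8}→1  {4,5,7,8}→6  {5,6,7,8}→4
  5 left: {2,3,6,7,8}→1  {3,5,6,7,8}→5  {4,5,6,7,8}→10
  6 left: {0,2,3,6,7,8}→1  {1,2,3,6,7,8}→1  {2,3,5,6,7,8}→6  {3,4,5,6,7,8}→15
  7 left: {0,1,2,3,6,7,8}→2  {0,2,3,5,6,7,8}→7  {1,2,3,5,6,7,8}→7  {2,3,4,5,6,7,8}→21
  placing 0:k first → 28 extensions
  placing 1:j first → 28 extensions
  placing 4:h first → 16 extensions
total linear extensions = 72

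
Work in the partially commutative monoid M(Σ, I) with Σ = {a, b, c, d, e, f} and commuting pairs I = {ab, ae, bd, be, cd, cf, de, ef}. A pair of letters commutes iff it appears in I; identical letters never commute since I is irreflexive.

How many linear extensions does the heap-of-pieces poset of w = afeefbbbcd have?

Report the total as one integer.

172

drop 0:a onto floor
drop 1:f onto {0:a}
drop 2:e onto floor
drop 3:e onto {2:e}
drop 4:f onto {1:f}
drop 5:b onto {4:f}
drop 6:b onto {5:b}
drop 7:b onto {6:b}
drop 8:c onto {3:e, 7:b}
drop 9:d onto {4:f}
ground layer = {0:a, 2:e}
drop-orders for the pieces not yet dropped (sum over which currently-grounded one goes next):
  1 to go: {8} 1  {9} 1
  2 to go: {3,8} 1  {7,8} 1  {8,9} 2
  3 to go: {2,3,8} 1  {3,7,8} 2  {3,8,9} 3  {6,7,8} 1  {7,8,9} 3
  4 to go: {2,3,7,8} 3  {2,3,8,9} 4  {3,6,7,8} 3  {3,7,8,9} 8  {5,6,7,8} 1  {6,7,8,9} 4
  5 to go: {2,3,6,7,8} 6  {2,3,7,8,9} 15  {3,5,6,7,8} 4  {3,6,7,8,9} 15  {5,6,7,8,9} 5
  6 to go: {2,3,5,6,7,8} 10  {2,3,6,7,8,9} 36  {3,5,6,7,8,9} 24  {4,5,6,7,8,9} 5
  7 to go: {1,4,5,6,7,8,9} 5  {2,3,5,6,7,8,9} 70  {3,4,5,6,7,8,9} 29
  8 to go: {0,1,4,5,6,7,8,9} 5  {1,3,4,5,6,7,8,9} 34  {2,3,4,5,6,7,8,9} 99
  if 0:a drops first: 133 orders
  if 2:e drops first: 39 orders
heap linearizations: 172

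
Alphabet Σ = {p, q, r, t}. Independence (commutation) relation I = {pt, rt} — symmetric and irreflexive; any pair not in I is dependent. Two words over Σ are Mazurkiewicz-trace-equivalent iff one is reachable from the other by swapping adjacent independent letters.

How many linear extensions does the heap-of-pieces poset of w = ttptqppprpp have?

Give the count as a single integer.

4

piece 0:t — minimal
piece 1:t rests on {0:t}
piece 2:p — minimal
piece 3:t rests on {1:t}
piece 4:q rests on {2:p, 3:t}
piece 5:p rests on {4:q}
piece 6:p rests on {5:p}
piece 7:p rests on {6:p}
piece 8:r rests on {7:p}
piece 9:p rests on {8:r}
piece 10:p rests on {9:p}
minimal pieces: {0:t, 2:p}
ways to finish when only these pieces remain (= sum over removing one remaining piece with nothing left below it):
  1 left: {10}→1
  2 left: {9,10}→1
  3 left: {8,9,10}→1
  4 left: {7,8,9,10}→1
  5 left: {6,7,8,9,10}→1
  6 left: {5,6,7,8,9,10}→1
  7 left: {4,5,6,7,8,9,10}→1
  8 left: {2,4,5,6,7,8,9,10}→1  {3,4,5,6,7,8,9,10}→1
  9 left: {1,3,4,5,6,7,8,9,10}→1  {2,3,4,5,6,7,8,9,10}→2
  placing 0:t first → 3 extensions
  placing 2:p first → 1 extensions
total linear extensions = 4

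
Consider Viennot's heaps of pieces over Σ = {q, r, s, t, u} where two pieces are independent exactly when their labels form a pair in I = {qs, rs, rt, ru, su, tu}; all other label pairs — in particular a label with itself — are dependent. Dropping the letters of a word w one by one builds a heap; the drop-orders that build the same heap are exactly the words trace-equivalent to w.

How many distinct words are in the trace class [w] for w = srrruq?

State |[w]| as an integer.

drop 0:s onto floor
drop 1:r onto floor
drop 2:r onto {1:r}
drop 3:r onto {2:r}
drop 4:u onto floor
drop 5:q onto {3:r, 4:u}
ground layer = {0:s, 1:r, 4:u}
drop-orders for the pieces not yet dropped (sum over which currently-grounded one goes next):
  1 to go: {0} 1  {5} 1
  2 to go: {0,5} 2  {3,5} 1  {4,5} 1
  3 to go: {0,3,5} 3  {0,4,5} 3  {2,3,5} 1  {3,4,5} 2
  4 to go: {0,2,3,5} 4  {0,3,4,5} 8  {1,2,3,5} 1  {2,3,4,5} 3
  if 0:s drops first: 4 orders
  if 1:r drops first: 15 orders
  if 4:u drops first: 5 orders
heap linearizations: 24

24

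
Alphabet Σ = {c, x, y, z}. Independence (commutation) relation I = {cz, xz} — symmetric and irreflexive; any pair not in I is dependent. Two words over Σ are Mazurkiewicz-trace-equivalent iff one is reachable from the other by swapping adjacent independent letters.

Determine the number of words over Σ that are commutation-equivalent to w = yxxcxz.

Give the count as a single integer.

5

drop 0:y onto floor
drop 1:x onto {0:y}
drop 2:x onto {1:x}
drop 3:c onto {2:x}
drop 4:x onto {3:c}
drop 5:z onto {0:y}
ground layer = {0:y}
drop-orders for the pieces not yet dropped (sum over which currently-grounded one goes next):
  1 to go: {4} 1  {5} 1
  2 to go: {3,4} 1  {4,5} 2
  3 to go: {2,3,4} 1  {3,4,5} 3
  4 to go: {1,2,3,4} 1  {2,3,4,5} 4
  if 0:y drops first: 5 orders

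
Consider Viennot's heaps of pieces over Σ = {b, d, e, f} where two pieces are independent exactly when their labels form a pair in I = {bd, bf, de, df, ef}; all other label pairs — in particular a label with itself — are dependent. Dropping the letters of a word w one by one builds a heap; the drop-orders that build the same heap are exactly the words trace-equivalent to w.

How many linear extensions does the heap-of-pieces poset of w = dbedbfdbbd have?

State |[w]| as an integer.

1260

0(d) covers ∅
1(b) covers ∅
2(e) covers 1:b
3(d) covers 0:d
4(b) covers 2:e
5(f) covers ∅
6(d) covers 3:d
7(b) covers 4:b
8(b) covers 7:b
9(d) covers 6:d
floor of heap: 0:d, 1:b, 5:f
completions by unplaced set U, small U first (add the entries for U minus each lowest piece of U):
  |U|=1: {5}:1  {8}:1  {9}:1
  |U|=2: {5,8}:2  {5,9}:2  {6,9}:1  {7,8}:1  {8,9}:2
  |U|=3: {3,6,9}:1  {4,7,8}:1  {5,6,9}:3  {5,7,8}:3  {5,8,9}:6  {6,8,9}:3  {7,8,9}:3
  |U|=4: {0,3,6,9}:1  {2,4,7,8}:1  {3,5,6,9}:4  {3,6,8,9}:4  {4,5,7,8}:4  {4,7,8,9}:4  {5,6,8,9}:12  {5,7,8,9}:12  {6,7,8,9}:6
  |U|=5: {0,3,5,6,9}:5  {0,3,6,8,9}:5  {1,2,4,7,8}:1  {2,4,5,7,8}:5  {2,4,7,8,9}:5  {3,5,6,8,9}:20  {3,6,7,8,9}:10  {4,5,7,8,9}:20  {4,6,7,8,9}:10  {5,6,7,8,9}:30
  |U|=6: {0,3,5,6,8,9}:30  {0,3,6,7,8,9}:15  {1,2,4,5,7,8}:6  {1,2,4,7,8,9}:6  {2,4,5,7,8,9}:30  {2,4,6,7,8,9}:15  {3,4,6,7,8,9}:20  {3,5,6,7,8,9}:60  {4,5,6,7,8,9}:60
  |U|=7: {0,3,4,6,7,8,9}:35  {0,3,5,6,7,8,9}:105  {1,2,4,5,7,8,9}:42  {1,2,4,6,7,8,9}:21  {2,3,4,6,7,8,9}:35  {2,4,5,6,7,8,9}:105  {3,4,5,6,7,8,9}:140
  |U|=8: {0,2,3,4,6,7,8,9}:70  {0,3,4,5,6,7,8,9}:280  {1,2,3,4,6,7,8,9}:56  {1,2,4,5,6,7,8,9}:168  {2,3,4,5,6,7,8,9}:280
  start at 0(d): 504
  start at 1(b): 630
  start at 5(f): 126
sum over floor = 1260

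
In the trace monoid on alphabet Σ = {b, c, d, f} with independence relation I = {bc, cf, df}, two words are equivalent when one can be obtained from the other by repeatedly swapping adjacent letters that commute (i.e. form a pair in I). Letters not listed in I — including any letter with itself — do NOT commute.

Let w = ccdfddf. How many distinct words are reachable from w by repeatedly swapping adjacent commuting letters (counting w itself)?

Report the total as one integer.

#0=c has no predecessor
#1=c depends on [0:c]
#2=d depends on [1:c]
#3=f has no predecessor
#4=d depends on [2:d]
#5=d depends on [4:d]
#6=f depends on [3:f]
sources: [0:c, 3:f]
N(rest) = Σ N(rest − s) over sources s of rest; N(one piece) = 1:
  size 1 → [5]=1  [6]=1
  size 2 → [3,6]=1  [4,5]=1  [5,6]=2
  size 3 → [2,4,5]=1  [3,5,6]=3  [4,5,6]=3
  size 4 → [1,2,4,5]=1  [2,4,5,6]=4  [3,4,5,6]=6
  size 5 → [0,1,2,4,5]=1  [1,2,4,5,6]=5  [2,3,4,5,6]=10
  first=0(c) contributes 15
  first=3(f) contributes 6
|[w]| = 21

21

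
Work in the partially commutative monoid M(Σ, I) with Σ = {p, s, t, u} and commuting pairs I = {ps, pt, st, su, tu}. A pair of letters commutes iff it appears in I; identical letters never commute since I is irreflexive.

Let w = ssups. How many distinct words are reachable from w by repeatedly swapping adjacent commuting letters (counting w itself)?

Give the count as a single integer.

10

0(s) covers ∅
1(s) covers 0:s
2(u) covers ∅
3(p) covers 2:u
4(s) covers 1:s
floor of heap: 0:s, 2:u
completions by unplaced set U, small U first (add the entries for U minus each lowest piece of U):
  |U|=1: {3}:1  {4}:1
  |U|=2: {1,4}:1  {2,3}:1  {3,4}:2
  |U|=3: {0,1,4}:1  {1,3,4}:3  {2,3,4}:3
  start at 0(s): 6
  start at 2(u): 4
sum over floor = 10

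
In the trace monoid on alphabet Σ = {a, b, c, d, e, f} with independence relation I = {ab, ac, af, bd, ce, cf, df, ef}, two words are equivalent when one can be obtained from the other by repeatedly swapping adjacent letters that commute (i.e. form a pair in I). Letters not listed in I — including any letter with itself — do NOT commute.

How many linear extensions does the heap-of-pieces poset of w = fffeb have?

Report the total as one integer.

piece 0:f — minimal
piece 1:f rests on {0:f}
piece 2:f rests on {1:f}
piece 3:e — minimal
piece 4:b rests on {2:f, 3:e}
minimal pieces: {0:f, 3:e}
ways to finish when only these pieces remain (= sum over removing one remaining piece with nothing left below it):
  1 left: {4}→1
  2 left: {2,4}→1  {3,4}→1
  3 left: {1,2,4}→1  {2,3,4}→2
  placing 0:f first → 3 extensions
  placing 3:e first → 1 extensions
total linear extensions = 4

4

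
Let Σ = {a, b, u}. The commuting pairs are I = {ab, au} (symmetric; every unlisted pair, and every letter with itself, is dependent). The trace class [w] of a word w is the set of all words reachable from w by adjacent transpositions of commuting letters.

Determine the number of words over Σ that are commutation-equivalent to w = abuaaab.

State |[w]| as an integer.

35

drop 0:a onto floor
drop 1:b onto floor
drop 2:u onto {1:b}
drop 3:a onto {0:a}
drop 4:a onto {3:a}
drop 5:a onto {4:a}
drop 6:b onto {2:u}
ground layer = {0:a, 1:b}
drop-orders for the pieces not yet dropped (sum over which currently-grounded one goes next):
  1 to go: {5} 1  {6} 1
  2 to go: {2,6} 1  {4,5} 1  {5,6} 2
  3 to go: {1,2,6} 1  {2,5,6} 3  {3,4,5} 1  {4,5,6} 3
  4 to go: {0,3,4,5} 1  {1,2,5,6} 4  {2,4,5,6} 6  {3,4,5,6} 4
  5 to go: {0,3,4,5,6} 5  {1,2,4,5,6} 10  {2,3,4,5,6} 10
  if 0:a drops first: 20 orders
  if 1:b drops first: 15 orders
heap linearizations: 35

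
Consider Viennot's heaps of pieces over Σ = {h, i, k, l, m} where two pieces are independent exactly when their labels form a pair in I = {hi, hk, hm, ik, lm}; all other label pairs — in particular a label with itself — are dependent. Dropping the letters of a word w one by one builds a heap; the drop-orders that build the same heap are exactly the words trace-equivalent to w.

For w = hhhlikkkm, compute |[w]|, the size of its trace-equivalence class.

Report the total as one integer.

0(h) covers ∅
1(h) covers 0:h
2(h) covers 1:h
3(l) covers 2:h
4(i) covers 3:l
5(k) covers 3:l
6(k) covers 5:k
7(k) covers 6:k
8(m) covers 4:i, 7:k
floor of heap: 0:h
completions by unplaced set U, small U first (add the entries for U minus each lowest piece of U):
  |U|=1: {8}:1
  |U|=2: {4,8}:1  {7,8}:1
  |U|=3: {4,7,8}:2  {6,7,8}:1
  |U|=4: {4,6,7,8}:3  {5,6,7,8}:1
  |U|=5: {4,5,6,7,8}:4
  |U|=6: {3,4,5,6,7,8}:4
  |U|=7: {2,3,4,5,6,7,8}:4
  start at 0(h): 4

4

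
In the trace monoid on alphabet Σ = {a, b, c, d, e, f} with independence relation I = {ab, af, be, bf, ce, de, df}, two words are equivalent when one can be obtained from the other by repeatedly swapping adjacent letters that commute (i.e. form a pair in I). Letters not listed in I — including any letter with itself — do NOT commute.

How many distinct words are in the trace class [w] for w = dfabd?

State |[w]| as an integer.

drop 0:d onto floor
drop 1:f onto floor
drop 2:a onto {0:d}
drop 3:b onto {0:d}
drop 4:d onto {2:a, 3:b}
ground layer = {0:d, 1:f}
drop-orders for the pieces not yet dropped (sum over which currently-grounded one goes next):
  1 to go: {1} 1  {4} 1
  2 to go: {1,4} 2  {2,4} 1  {3,4} 1
  3 to go: {1,2,4} 3  {1,3,4} 3  {2,3,4} 2
  if 0:d drops first: 8 orders
  if 1:f drops first: 2 orders
heap linearizations: 10

10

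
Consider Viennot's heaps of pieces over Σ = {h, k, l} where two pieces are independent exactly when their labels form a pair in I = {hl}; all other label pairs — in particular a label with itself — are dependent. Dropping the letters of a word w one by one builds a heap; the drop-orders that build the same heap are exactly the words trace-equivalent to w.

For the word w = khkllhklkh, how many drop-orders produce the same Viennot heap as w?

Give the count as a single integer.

drop 0:k onto floor
drop 1:h onto {0:k}
drop 2:k onto {1:h}
drop 3:l onto {2:k}
drop 4:l onto {3:l}
drop 5:h onto {2:k}
drop 6:k onto {4:l, 5:h}
drop 7:l onto {6:k}
drop 8:k onto {7:l}
drop 9:h onto {8:k}
ground layer = {0:k}
drop-orders for the pieces not yet dropped (sum over which currently-grounded one goes next):
  1 to go: {9} 1
  2 to go: {8,9} 1
  3 to go: {7,8,9} 1
  4 to go: {6,7,8,9} 1
  5 to go: {4,6,7,8,9} 1  {5,6,7,8,9} 1
  6 to go: {3,4,6,7,8,9} 1  {4,5,6,7,8,9} 2
  7 to go: {3,4,5,6,7,8,9} 3
  8 to go: {2,3,4,5,6,7,8,9} 3
  if 0:k drops first: 3 orders

3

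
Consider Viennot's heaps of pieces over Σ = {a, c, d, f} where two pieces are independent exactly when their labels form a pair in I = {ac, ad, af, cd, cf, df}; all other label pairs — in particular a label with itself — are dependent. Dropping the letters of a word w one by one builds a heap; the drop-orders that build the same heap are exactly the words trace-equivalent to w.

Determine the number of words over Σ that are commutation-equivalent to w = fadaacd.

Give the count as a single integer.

420

piece 0:f — minimal
piece 1:a — minimal
piece 2:d — minimal
piece 3:a rests on {1:a}
piece 4:a rests on {3:a}
piece 5:c — minimal
piece 6:d rests on {2:d}
minimal pieces: {0:f, 1:a, 2:d, 5:c}
ways to finish when only these pieces remain (= sum over removing one remaining piece with nothing left below it):
  1 left: {0}→1  {4}→1  {5}→1  {6}→1
  2 left: {0,4}→2  {0,5}→2  {0,6}→2  {2,6}→1  {3,4}→1  {4,5}→2  {4,6}→2  {5,6}→2
  3 left: {0,2,6}→3  {0,3,4}→3  {0,4,5}→6  {0,4,6}→6  {0,5,6}→6  {1,3,4}→1  {2,4,6}→3  {2,5,6}→3  {3,4,5}→3  {3,4,6}→3  {4,5,6}→6
  4 left: {0,1,3,4}→4  {0,2,4,6}→12  {0,2,5,6}→12  {0,3,4,5}→12  {0,3,4,6}→12  {0,4,5,6}→24  {1,3,4,5}→4  {1,3,4,6}→4  {2,3,4,6}→6  {2,4,5,6}→12  {3,4,5,6}→12
  5 left: {0,1,3,4,5}→20  {0,1,3,4,6}→20  {0,2,3,4,6}→30  {0,2,4,5,6}→60  {0,3,4,5,6}→60  {1,2,3,4,6}→10  {1,3,4,5,6}→20  {2,3,4,5,6}→30
  placing 0:f first → 60 extensions
  placing 1:a first → 180 extensions
  placing 2:d first → 120 extensions
  placing 5:c first → 60 extensions
total linear extensions = 420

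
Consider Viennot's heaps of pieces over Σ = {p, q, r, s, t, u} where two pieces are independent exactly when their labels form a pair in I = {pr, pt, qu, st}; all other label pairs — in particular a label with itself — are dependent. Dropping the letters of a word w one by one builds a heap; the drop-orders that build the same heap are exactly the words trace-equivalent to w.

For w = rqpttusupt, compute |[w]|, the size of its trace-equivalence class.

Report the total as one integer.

drop 0:r onto floor
drop 1:q onto {0:r}
drop 2:p onto {1:q}
drop 3:t onto {1:q}
drop 4:t onto {3:t}
drop 5:u onto {2:p, 4:t}
drop 6:s onto {5:u}
drop 7:u onto {6:s}
drop 8:p onto {7:u}
drop 9:t onto {7:u}
ground layer = {0:r}
drop-orders for the pieces not yet dropped (sum over which currently-grounded one goes next):
  1 to go: {8} 1  {9} 1
  2 to go: {8,9} 2
  3 to go: {7,8,9} 2
  4 to go: {6,7,8,9} 2
  5 to go: {5,6,7,8,9} 2
  6 to go: {2,5,6,7,8,9} 2  {4,5,6,7,8,9} 2
  7 to go: {2,4,5,6,7,8,9} 4  {3,4,5,6,7,8,9} 2
  8 to go: {2,3,4,5,6,7,8,9} 6
  if 0:r drops first: 6 orders

6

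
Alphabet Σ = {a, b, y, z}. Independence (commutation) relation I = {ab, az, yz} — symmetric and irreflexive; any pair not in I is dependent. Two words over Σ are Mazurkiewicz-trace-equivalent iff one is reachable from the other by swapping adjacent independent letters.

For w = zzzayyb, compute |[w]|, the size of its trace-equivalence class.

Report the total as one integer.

drop 0:z onto floor
drop 1:z onto {0:z}
drop 2:z onto {1:z}
drop 3:a onto floor
drop 4:y onto {3:a}
drop 5:y onto {4:y}
drop 6:b onto {2:z, 5:y}
ground layer = {0:z, 3:a}
drop-orders for the pieces not yet dropped (sum over which currently-grounded one goes next):
  1 to go: {6} 1
  2 to go: {2,6} 1  {5,6} 1
  3 to go: {1,2,6} 1  {2,5,6} 2  {4,5,6} 1
  4 to go: {0,1,2,6} 1  {1,2,5,6} 3  {2,4,5,6} 3  {3,4,5,6} 1
  5 to go: {0,1,2,5,6} 4  {1,2,4,5,6} 6  {2,3,4,5,6} 4
  if 0:z drops first: 10 orders
  if 3:a drops first: 10 orders
heap linearizations: 20

20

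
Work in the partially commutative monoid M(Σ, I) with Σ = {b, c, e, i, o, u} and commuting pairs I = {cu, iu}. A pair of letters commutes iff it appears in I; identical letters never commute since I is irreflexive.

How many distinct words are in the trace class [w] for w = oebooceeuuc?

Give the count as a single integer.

drop 0:o onto floor
drop 1:e onto {0:o}
drop 2:b onto {1:e}
drop 3:o onto {2:b}
drop 4:o onto {3:o}
drop 5:c onto {4:o}
drop 6:e onto {5:c}
drop 7:e onto {6:e}
drop 8:u onto {7:e}
drop 9:u onto {8:u}
drop 10:c onto {7:e}
ground layer = {0:o}
drop-orders for the pieces not yet dropped (sum over which currently-grounded one goes next):
  1 to go: {9} 1  {10} 1
  2 to go: {8,9} 1  {9,10} 2
  3 to go: {8,9,10} 3
  4 to go: {7,8,9,10} 3
  5 to go: {6,7,8,9,10} 3
  6 to go: {5,6,7,8,9,10} 3
  7 to go: {4,5,6,7,8,9,10} 3
  8 to go: {3,4,5,6,7,8,9,10} 3
  9 to go: {2,3,4,5,6,7,8,9,10} 3
  if 0:o drops first: 3 orders

3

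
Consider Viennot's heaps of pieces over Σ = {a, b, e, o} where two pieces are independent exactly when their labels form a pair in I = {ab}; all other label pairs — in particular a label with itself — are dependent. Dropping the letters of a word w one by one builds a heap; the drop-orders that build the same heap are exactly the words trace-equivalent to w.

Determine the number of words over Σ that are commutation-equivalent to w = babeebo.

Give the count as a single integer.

3

#0=b has no predecessor
#1=a has no predecessor
#2=b depends on [0:b]
#3=e depends on [1:a, 2:b]
#4=e depends on [3:e]
#5=b depends on [4:e]
#6=o depends on [5:b]
sources: [0:b, 1:a]
N(rest) = Σ N(rest − s) over sources s of rest; N(one piece) = 1:
  size 1 → [6]=1
  size 2 → [5,6]=1
  size 3 → [4,5,6]=1
  size 4 → [3,4,5,6]=1
  size 5 → [1,3,4,5,6]=1  [2,3,4,5,6]=1
  first=0(b) contributes 2
  first=1(a) contributes 1
|[w]| = 3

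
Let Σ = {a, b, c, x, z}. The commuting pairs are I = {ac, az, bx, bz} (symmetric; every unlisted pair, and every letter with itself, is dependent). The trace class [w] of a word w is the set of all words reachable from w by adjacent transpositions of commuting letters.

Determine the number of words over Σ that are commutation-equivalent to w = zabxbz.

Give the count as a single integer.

#0=z has no predecessor
#1=a has no predecessor
#2=b depends on [1:a]
#3=x depends on [0:z, 1:a]
#4=b depends on [2:b]
#5=z depends on [3:x]
sources: [0:z, 1:a]
N(rest) = Σ N(rest − s) over sources s of rest; N(one piece) = 1:
  size 1 → [4]=1  [5]=1
  size 2 → [2,4]=1  [3,5]=1  [4,5]=2
  size 3 → [0,3,5]=1  [2,4,5]=3  [3,4,5]=3
  size 4 → [0,3,4,5]=4  [2,3,4,5]=6
  first=0(z) contributes 6
  first=1(a) contributes 10
|[w]| = 16

16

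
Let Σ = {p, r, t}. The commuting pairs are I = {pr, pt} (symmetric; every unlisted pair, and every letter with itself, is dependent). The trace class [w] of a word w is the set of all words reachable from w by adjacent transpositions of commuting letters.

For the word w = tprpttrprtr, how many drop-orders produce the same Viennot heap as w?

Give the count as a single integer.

165

piece 0:t — minimal
piece 1:p — minimal
piece 2:r rests on {0:t}
piece 3:p rests on {1:p}
piece 4:t rests on {2:r}
piece 5:t rests on {4:t}
piece 6:r rests on {5:t}
piece 7:p rests on {3:p}
piece 8:r rests on {6:r}
piece 9:t rests on {8:r}
piece 10:r rests on {9:t}
minimal pieces: {0:t, 1:p}
ways to finish when only these pieces remain (= sum over removing one remaining piece with nothing left below it):
  1 left: {7}→1  {10}→1
  2 left: {3,7}→1  {7,10}→2  {9,10}→1
  3 left: {1,3,7}→1  {3,7,10}→3  {7,9,10}→3  {8,9,10}→1
  4 left: {1,3,7,10}→4  {3,7,9,10}→6  {6,8,9,10}→1  {7,8,9,10}→4
  5 left: {1,3,7,9,10}→10  {3,7,8,9,10}→10  {5,6,8,9,10}→1  {6,7,8,9,10}→5
  6 left: {1,3,7,8,9,10}→20  {3,6,7,8,9,10}→15  {4,5,6,8,9,10}→1  {5,6,7,8,9,10}→6
  7 left: {1,3,6,7,8,9,10}→35  {2,4,5,6,8,9,10}→1  {3,5,6,7,8,9,10}→21  {4,5,6,7,8,9,10}→7
  8 left: {0,2,4,5,6,8,9,10}→1  {1,3,5,6,7,8,9,10}→56  {2,4,5,6,7,8,9,10}→8  {3,4,5,6,7,8,9,10}→28
  9 left: {0,2,4,5,6,7,8,9,10}→9  {1,3,4,5,6,7,8,9,10}→84  {2,3,4,5,6,7,8,9,10}→36
  placing 0:t first → 120 extensions
  placing 1:p first → 45 extensions
total linear extensions = 165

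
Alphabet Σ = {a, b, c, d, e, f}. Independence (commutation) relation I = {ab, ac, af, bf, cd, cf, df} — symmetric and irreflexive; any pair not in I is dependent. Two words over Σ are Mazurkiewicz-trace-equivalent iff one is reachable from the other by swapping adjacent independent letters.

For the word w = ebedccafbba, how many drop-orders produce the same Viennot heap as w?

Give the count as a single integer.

piece 0:e — minimal
piece 1:b rests on {0:e}
piece 2:e rests on {1:b}
piece 3:d rests on {2:e}
piece 4:c rests on {2:e}
piece 5:c rests on {4:c}
piece 6:a rests on {3:d}
piece 7:f rests on {2:e}
piece 8:b rests on {3:d, 5:c}
piece 9:b rests on {8:b}
piece 10:a rests on {6:a}
minimal pieces: {0:e}
ways to finish when only these pieces remain (= sum over removing one remaining piece with nothing left below it):
  1 left: {7}→1  {9}→1  {10}→1
  2 left: {6,10}→1  {7,9}→2  {7,10}→2  {8,9}→1  {9,10}→2
  3 left: {5,8,9}→1  {6,7,10}→3  {6,9,10}→3  {7,8,9}→3  {7,9,10}→6  {8,9,10}→3
  4 left: {4,5,8,9}→1  {5,7,8,9}→4  {5,8,9,10}→4  {6,7,9,10}→12  {6,8,9,10}→6  {7,8,9,10}→12
  5 left: {3,6,8,9,10}→6  {4,5,7,8,9}→5  {4,5,8,9,10}→5  {5,6,8,9,10}→10  {5,7,8,9,10}→20  {6,7,8,9,10}→30
  6 left: {3,5,6,8,9,10}→16  {3,6,7,8,9,10}→36  {4,5,6,8,9,10}→15  {4,5,7,8,9,10}→30  {5,6,7,8,9,10}→60
  7 left: {3,4,5,6,8,9,10}→31  {3,5,6,7,8,9,10}→112  {4,5,6,7,8,9,10}→105
  8 left: {3,4,5,6,7,8,9,10}→248
  9 left: {2,3,4,5,6,7,8,9,10}→248
  placing 0:e first → 248 extensions

248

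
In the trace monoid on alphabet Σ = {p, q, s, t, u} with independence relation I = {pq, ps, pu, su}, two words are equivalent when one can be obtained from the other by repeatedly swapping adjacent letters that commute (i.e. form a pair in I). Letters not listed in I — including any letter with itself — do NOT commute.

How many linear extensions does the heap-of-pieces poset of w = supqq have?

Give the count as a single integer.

10

piece 0:s — minimal
piece 1:u — minimal
piece 2:p — minimal
piece 3:q rests on {0:s, 1:u}
piece 4:q rests on {3:q}
minimal pieces: {0:s, 1:u, 2:p}
ways to finish when only these pieces remain (= sum over removing one remaining piece with nothing left below it):
  1 left: {2}→1  {4}→1
  2 left: {2,4}→2  {3,4}→1
  3 left: {0,3,4}→1  {1,3,4}→1  {2,3,4}→3
  placing 0:s first → 4 extensions
  placing 1:u first → 4 extensions
  placing 2:p first → 2 extensions
total linear extensions = 10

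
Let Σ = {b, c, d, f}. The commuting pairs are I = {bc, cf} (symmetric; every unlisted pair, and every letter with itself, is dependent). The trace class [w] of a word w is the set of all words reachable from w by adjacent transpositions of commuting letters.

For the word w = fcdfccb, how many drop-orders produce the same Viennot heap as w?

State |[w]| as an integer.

12

0(f) covers ∅
1(c) covers ∅
2(d) covers 0:f, 1:c
3(f) covers 2:d
4(c) covers 2:d
5(c) covers 4:c
6(b) covers 3:f
floor of heap: 0:f, 1:c
completions by unplaced set U, small U first (add the entries for U minus each lowest piece of U):
  |U|=1: {5}:1  {6}:1
  |U|=2: {3,6}:1  {4,5}:1  {5,6}:2
  |U|=3: {3,5,6}:3  {4,5,6}:3
  |U|=4: {3,4,5,6}:6
  |U|=5: {2,3,4,5,6}:6
  start at 0(f): 6
  start at 1(c): 6
sum over floor = 12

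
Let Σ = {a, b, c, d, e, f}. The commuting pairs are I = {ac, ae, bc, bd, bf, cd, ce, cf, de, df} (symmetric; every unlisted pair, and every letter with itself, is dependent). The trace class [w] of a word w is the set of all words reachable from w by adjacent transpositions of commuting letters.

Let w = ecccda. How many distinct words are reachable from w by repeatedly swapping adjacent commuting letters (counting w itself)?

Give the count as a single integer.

piece 0:e — minimal
piece 1:c — minimal
piece 2:c rests on {1:c}
piece 3:c rests on {2:c}
piece 4:d — minimal
piece 5:a rests on {4:d}
minimal pieces: {0:e, 1:c, 4:d}
ways to finish when only these pieces remain (= sum over removing one remaining piece with nothing left below it):
  1 left: {0}→1  {3}→1  {5}→1
  2 left: {0,3}→2  {0,5}→2  {2,3}→1  {3,5}→2  {4,5}→1
  3 left: {0,2,3}→3  {0,3,5}→6  {0,4,5}→3  {1,2,3}→1  {2,3,5}→3  {3,4,5}→3
  4 left: {0,1,2,3}→4  {0,2,3,5}→12  {0,3,4,5}→12  {1,2,3,5}→4  {2,3,4,5}→6
  placing 0:e first → 10 extensions
  placing 1:c first → 30 extensions
  placing 4:d first → 20 extensions
total linear extensions = 60

60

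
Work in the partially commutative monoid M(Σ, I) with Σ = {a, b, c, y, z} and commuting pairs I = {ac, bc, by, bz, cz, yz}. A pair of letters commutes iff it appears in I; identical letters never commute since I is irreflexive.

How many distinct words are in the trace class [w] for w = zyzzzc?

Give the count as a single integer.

piece 0:z — minimal
piece 1:y — minimal
piece 2:z rests on {0:z}
piece 3:z rests on {2:z}
piece 4:z rests on {3:z}
piece 5:c rests on {1:y}
minimal pieces: {0:z, 1:y}
ways to finish when only these pieces remain (= sum over removing one remaining piece with nothing left below it):
  1 left: {4}→1  {5}→1
  2 left: {1,5}→1  {3,4}→1  {4,5}→2
  3 left: {1,4,5}→3  {2,3,4}→1  {3,4,5}→3
  4 left: {0,2,3,4}→1  {1,3,4,5}→6  {2,3,4,5}→4
  placing 0:z first → 10 extensions
  placing 1:y first → 5 extensions
total linear extensions = 15

15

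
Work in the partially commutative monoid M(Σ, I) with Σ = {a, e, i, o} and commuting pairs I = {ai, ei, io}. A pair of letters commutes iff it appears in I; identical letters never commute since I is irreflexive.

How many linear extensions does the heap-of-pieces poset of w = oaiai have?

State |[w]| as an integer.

10

drop 0:o onto floor
drop 1:a onto {0:o}
drop 2:i onto floor
drop 3:a onto {1:a}
drop 4:i onto {2:i}
ground layer = {0:o, 2:i}
drop-orders for the pieces not yet dropped (sum over which currently-grounded one goes next):
  1 to go: {3} 1  {4} 1
  2 to go: {1,3} 1  {2,4} 1  {3,4} 2
  3 to go: {0,1,3} 1  {1,3,4} 3  {2,3,4} 3
  if 0:o drops first: 6 orders
  if 2:i drops first: 4 orders
heap linearizations: 10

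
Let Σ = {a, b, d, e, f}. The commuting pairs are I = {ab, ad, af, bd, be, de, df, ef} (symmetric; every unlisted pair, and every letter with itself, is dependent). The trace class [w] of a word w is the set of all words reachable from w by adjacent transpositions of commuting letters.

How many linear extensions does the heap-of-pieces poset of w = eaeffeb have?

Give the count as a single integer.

0(e) covers ∅
1(a) covers 0:e
2(e) covers 1:a
3(f) covers ∅
4(f) covers 3:f
5(e) covers 2:e
6(b) covers 4:f
floor of heap: 0:e, 3:f
completions by unplaced set U, small U first (add the entries for U minus each lowest piece of U):
  |U|=1: {5}:1  {6}:1
  |U|=2: {2,5}:1  {4,6}:1  {5,6}:2
  |U|=3: {1,2,5}:1  {2,5,6}:3  {3,4,6}:1  {4,5,6}:3
  |U|=4: {0,1,2,5}:1  {1,2,5,6}:4  {2,4,5,6}:6  {3,4,5,6}:4
  |U|=5: {0,1,2,5,6}:5  {1,2,4,5,6}:10  {2,3,4,5,6}:10
  start at 0(e): 20
  start at 3(f): 15
sum over floor = 35

35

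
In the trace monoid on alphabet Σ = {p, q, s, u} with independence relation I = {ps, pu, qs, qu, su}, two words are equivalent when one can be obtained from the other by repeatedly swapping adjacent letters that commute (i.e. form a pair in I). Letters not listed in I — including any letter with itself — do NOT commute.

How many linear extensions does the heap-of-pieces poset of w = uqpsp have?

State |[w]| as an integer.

20

piece 0:u — minimal
piece 1:q — minimal
piece 2:p rests on {1:q}
piece 3:s — minimal
piece 4:p rests on {2:p}
minimal pieces: {0:u, 1:q, 3:s}
ways to finish when only these pieces remain (= sum over removing one remaining piece with nothing left below it):
  1 left: {0}→1  {3}→1  {4}→1
  2 left: {0,3}→2  {0,4}→2  {2,4}→1  {3,4}→2
  3 left: {0,2,4}→3  {0,3,4}→6  {1,2,4}→1  {2,3,4}→3
  placing 0:u first → 4 extensions
  placing 1:q first → 12 extensions
  placing 3:s first → 4 extensions
total linear extensions = 20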